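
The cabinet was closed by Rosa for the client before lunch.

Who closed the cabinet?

Rosa

'Rosa' marks the agent of the closing event.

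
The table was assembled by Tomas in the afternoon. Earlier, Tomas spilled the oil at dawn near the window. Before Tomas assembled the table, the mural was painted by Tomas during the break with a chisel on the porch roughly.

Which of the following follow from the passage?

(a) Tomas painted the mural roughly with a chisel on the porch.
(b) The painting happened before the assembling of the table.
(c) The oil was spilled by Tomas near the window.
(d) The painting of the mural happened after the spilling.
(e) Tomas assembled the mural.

(a), (b), (c)

(a) Entailed — the original entails any weakening of itself; this just drops 'during the break'.
(b) Entailed — the narrative places the painting before the assembling.
(c) Entailed — this follows by dropping conjuncts from the spilling event's description.
(d) Not entailed — the narrative doesn't order the spilling relative to the painting.
(e) Not entailed — Tomas assembled the table, not the mural; the mural belongs to the painting event.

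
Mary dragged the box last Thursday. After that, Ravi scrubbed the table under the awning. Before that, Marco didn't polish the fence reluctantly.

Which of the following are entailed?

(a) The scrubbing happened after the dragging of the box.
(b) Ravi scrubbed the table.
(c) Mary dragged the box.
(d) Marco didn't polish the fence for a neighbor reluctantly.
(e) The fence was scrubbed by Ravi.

(a), (b), (c), (d)

(a) Entailed — the narrative places the dragging before the scrubbing.
(b) Entailed — this follows by dropping conjuncts from the scrubbing event's description.
(c) Entailed — dropping 'last Thursday' leaves a sub-description the original still satisfies.
(d) Entailed — under negation, adding a further restriction is entailed: if no such polishing event occurred, none occurred for a neighbor either.
(e) Not entailed — Ravi scrubbed the table, not the fence; the fence belongs to the polishing event.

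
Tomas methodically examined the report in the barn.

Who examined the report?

'Tomas' marks the agent of the examining event.

Tomas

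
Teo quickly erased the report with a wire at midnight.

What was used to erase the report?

a wire

'with a wire' marks the instrument of the erasing event.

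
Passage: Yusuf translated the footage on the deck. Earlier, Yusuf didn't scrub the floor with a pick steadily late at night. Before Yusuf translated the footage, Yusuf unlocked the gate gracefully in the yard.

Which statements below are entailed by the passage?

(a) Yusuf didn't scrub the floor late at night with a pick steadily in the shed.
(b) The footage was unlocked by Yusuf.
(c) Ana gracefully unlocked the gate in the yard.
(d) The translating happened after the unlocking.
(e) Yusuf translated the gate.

(a), (d)

(a) Entailed — under negation, adding a further restriction is entailed: if no such scrubbing event occurred, none occurred in the shed either.
(b) Not entailed — Yusuf unlocked the gate, not the footage; the footage belongs to the translating event.
(c) Not entailed — the passage has Yusuf unlocking the gate, not Ana.
(d) Entailed — the narrative places the unlocking before the translating.
(e) Not entailed — Yusuf translated the footage, not the gate; the gate belongs to the unlocking event.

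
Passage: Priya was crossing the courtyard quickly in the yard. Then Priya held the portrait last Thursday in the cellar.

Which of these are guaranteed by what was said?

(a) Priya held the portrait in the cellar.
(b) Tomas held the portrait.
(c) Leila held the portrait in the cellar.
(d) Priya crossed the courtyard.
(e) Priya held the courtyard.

(a) Entailed — dropping 'last Thursday' leaves a sub-description the original still satisfies.
(b) Not entailed — the passage has Priya holding the portrait, not Tomas.
(c) Not entailed — the passage has Priya holding the portrait, not Leila.
(d) Not entailed — 'was crossing' is progressive on an accomplishment; it does not entail the completed 'crossed'.
(e) Not entailed — Priya held the portrait, not the courtyard; the courtyard belongs to the crossing event.

(a)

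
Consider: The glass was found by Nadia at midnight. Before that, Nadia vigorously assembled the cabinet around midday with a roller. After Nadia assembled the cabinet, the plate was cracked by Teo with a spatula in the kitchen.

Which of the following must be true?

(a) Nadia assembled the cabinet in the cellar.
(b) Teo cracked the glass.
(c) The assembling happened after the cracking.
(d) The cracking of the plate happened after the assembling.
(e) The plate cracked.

(a) Not entailed — 'in the cellar' adds information not in the original event.
(b) Not entailed — Teo cracked the plate, not the glass; the glass belongs to the finding event.
(c) Not entailed — the narrative places the assembling before the cracking, not after.
(d) Entailed — the narrative places the assembling before the cracking.
(e) Entailed — 'Teo cracked the plate' is causative; it entails the inchoative 'the plate cracked'.

(d), (e)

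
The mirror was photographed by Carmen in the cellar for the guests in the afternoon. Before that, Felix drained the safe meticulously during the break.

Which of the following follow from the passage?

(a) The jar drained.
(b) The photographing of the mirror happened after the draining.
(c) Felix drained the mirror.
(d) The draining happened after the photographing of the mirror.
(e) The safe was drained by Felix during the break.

(a) Not entailed — the safe is what drained, not the jar.
(b) Entailed — the narrative places the draining before the photographing.
(c) Not entailed — Felix drained the safe, not the mirror; the mirror belongs to the photographing event.
(d) Not entailed — the narrative places the draining before the photographing, not after.
(e) Entailed — dropping 'meticulously' leaves a sub-description the original still satisfies.

(b), (e)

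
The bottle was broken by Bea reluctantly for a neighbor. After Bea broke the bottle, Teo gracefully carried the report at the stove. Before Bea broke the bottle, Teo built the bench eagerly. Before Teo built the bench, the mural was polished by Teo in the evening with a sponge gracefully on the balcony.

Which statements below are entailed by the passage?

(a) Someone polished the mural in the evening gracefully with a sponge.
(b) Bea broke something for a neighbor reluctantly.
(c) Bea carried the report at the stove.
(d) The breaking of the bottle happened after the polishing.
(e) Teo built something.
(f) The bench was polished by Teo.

(a), (b), (d), (e)

(a) Entailed — dropping 'on the balcony' and generalizing the agent leaves a sub-description the original still satisfies.
(b) Entailed — generalizing the patient leaves a sub-description the original still satisfies.
(c) Not entailed — the passage has Teo carrying the report, not Bea.
(d) Entailed — the narrative places the polishing before the breaking.
(e) Entailed — dropping 'eagerly' and generalizing the patient leaves a sub-description the original still satisfies.
(f) Not entailed — Teo polished the mural, not the bench; the bench belongs to the building event.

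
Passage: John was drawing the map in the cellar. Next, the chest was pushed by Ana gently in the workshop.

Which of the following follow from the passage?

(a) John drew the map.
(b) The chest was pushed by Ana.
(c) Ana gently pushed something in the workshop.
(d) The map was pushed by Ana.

(b), (c)

(a) Not entailed — 'was drawing' is progressive on an accomplishment; it does not entail the completed 'drew'.
(b) Entailed — dropping 'gently', 'in the workshop' leaves a sub-description the original still satisfies.
(c) Entailed — the original entails any weakening of itself; this just generalizes the patient.
(d) Not entailed — Ana pushed the chest, not the map; the map belongs to the drawing event.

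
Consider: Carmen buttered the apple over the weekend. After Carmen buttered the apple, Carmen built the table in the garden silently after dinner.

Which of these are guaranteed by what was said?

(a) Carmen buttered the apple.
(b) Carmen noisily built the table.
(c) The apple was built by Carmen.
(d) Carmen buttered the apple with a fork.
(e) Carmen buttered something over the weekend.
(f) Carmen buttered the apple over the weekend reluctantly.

(a), (e)

(a) Entailed — the original entails any weakening of itself; this just drops 'over the weekend'.
(b) Not entailed — 'noisily' adds a manner not in (and inconsistent with) the original.
(c) Not entailed — Carmen built the table, not the apple; the apple belongs to the buttering event.
(d) Not entailed — 'with a fork' adds information not in the original event.
(e) Entailed — this follows by dropping conjuncts from the buttering event's description.
(f) Not entailed — 'reluctantly' adds information not in the original event.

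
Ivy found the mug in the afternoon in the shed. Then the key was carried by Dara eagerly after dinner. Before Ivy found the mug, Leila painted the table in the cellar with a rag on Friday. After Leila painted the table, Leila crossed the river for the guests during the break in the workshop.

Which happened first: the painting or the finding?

The connectives place the painting before the finding.

the painting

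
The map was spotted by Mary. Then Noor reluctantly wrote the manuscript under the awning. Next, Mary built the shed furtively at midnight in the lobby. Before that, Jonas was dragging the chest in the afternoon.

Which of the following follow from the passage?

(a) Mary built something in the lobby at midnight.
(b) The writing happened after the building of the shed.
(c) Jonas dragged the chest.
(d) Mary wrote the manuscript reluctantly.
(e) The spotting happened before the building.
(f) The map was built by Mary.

(a), (c), (e)

(a) Entailed — this follows by dropping conjuncts from the building event's description.
(b) Not entailed — the narrative places the writing before the building, not after.
(c) Entailed — 'drag' is an activity; 'was dragging' entails that some dragging happened, so 'dragged' holds.
(d) Not entailed — the passage has Noor writing the manuscript, not Mary.
(e) Entailed — the narrative places the spotting before the building.
(f) Not entailed — Mary built the shed, not the map; the map belongs to the spotting event.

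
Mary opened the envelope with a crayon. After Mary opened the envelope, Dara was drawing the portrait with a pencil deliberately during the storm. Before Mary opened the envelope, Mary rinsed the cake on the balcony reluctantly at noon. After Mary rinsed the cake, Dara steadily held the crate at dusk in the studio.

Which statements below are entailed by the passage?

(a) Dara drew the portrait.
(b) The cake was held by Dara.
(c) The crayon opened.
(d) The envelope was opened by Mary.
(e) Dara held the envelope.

(a) Not entailed — 'was drawing' is progressive on an accomplishment; it does not entail the completed 'drew'.
(b) Not entailed — Dara held the crate, not the cake; the cake belongs to the rinsing event.
(c) Not entailed — the envelope is what opened, not the crayon.
(d) Entailed — every conjunct here is already in the original opening event.
(e) Not entailed — Dara held the crate, not the envelope; the envelope belongs to the opening event.

(d)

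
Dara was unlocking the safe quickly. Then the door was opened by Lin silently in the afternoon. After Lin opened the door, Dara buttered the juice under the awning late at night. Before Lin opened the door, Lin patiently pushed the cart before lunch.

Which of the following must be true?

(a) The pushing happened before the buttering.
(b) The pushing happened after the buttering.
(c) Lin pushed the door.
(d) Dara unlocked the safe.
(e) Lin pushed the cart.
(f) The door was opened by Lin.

(a) Entailed — the narrative places the pushing before the buttering.
(b) Not entailed — the narrative places the pushing before the buttering, not after.
(c) Not entailed — Lin pushed the cart, not the door; the door belongs to the opening event.
(d) Not entailed — 'was unlocking' is progressive on an accomplishment; it does not entail the completed 'unlocked'.
(e) Entailed — this follows by dropping conjuncts from the pushing event's description.
(f) Entailed — dropping 'in the afternoon', 'silently' leaves a sub-description the original still satisfies.

(a), (e), (f)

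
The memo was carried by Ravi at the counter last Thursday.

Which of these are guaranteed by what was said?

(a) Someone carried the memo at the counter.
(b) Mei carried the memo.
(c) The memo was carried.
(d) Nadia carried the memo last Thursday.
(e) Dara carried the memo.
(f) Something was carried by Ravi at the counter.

(a) Entailed — every conjunct here is already in the original carrying event.
(b) Not entailed — the passage has Ravi carrying the memo, not Mei.
(c) Entailed — dropping 'at the counter', 'last Thursday' and generalizing the agent leaves a sub-description the original still satisfies.
(d) Not entailed — the passage has Ravi carrying the memo, not Nadia.
(e) Not entailed — the passage has Ravi carrying the memo, not Dara.
(f) Entailed — every conjunct here is already in the original carrying event.

(a), (c), (f)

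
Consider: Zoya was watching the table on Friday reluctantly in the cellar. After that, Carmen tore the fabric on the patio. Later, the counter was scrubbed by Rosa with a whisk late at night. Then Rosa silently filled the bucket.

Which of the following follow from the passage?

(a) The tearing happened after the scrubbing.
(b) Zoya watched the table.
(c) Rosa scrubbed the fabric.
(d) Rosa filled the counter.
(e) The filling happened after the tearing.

(a) Not entailed — the narrative places the tearing before the scrubbing, not after.
(b) Entailed — 'watch' is an activity; 'was watching' entails that some watching happened, so 'watched' holds.
(c) Not entailed — Rosa scrubbed the counter, not the fabric; the fabric belongs to the tearing event.
(d) Not entailed — Rosa filled the bucket, not the counter; the counter belongs to the scrubbing event.
(e) Entailed — the narrative places the tearing before the filling.

(b), (e)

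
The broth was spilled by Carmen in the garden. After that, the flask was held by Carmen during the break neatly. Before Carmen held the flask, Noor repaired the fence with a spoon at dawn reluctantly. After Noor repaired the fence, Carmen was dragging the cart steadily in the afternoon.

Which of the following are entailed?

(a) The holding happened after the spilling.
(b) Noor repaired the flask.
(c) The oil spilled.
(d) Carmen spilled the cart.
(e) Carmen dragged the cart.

(a) Entailed — the narrative places the spilling before the holding.
(b) Not entailed — Noor repaired the fence, not the flask; the flask belongs to the holding event.
(c) Not entailed — the broth is what spilled, not the oil.
(d) Not entailed — Carmen spilled the broth, not the cart; the cart belongs to the dragging event.
(e) Entailed — 'drag' is an activity; 'was dragging' entails that some dragging happened, so 'dragged' holds.

(a), (e)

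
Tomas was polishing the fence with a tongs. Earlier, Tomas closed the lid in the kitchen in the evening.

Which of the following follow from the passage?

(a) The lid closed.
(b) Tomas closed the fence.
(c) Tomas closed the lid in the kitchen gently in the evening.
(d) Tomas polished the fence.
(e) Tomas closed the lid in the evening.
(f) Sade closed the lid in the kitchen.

(a) Entailed — 'Tomas closed the lid' is causative; it entails the inchoative 'the lid closed'.
(b) Not entailed — Tomas closed the lid, not the fence; the fence belongs to the polishing event.
(c) Not entailed — 'gently' adds information not in the original event.
(d) Entailed — 'polish' is an activity; 'was polishing' entails that some polishing happened, so 'polished' holds.
(e) Entailed — the original entails any weakening of itself; this just drops 'in the kitchen'.
(f) Not entailed — the passage has Tomas closing the lid, not Sade.

(a), (d), (e)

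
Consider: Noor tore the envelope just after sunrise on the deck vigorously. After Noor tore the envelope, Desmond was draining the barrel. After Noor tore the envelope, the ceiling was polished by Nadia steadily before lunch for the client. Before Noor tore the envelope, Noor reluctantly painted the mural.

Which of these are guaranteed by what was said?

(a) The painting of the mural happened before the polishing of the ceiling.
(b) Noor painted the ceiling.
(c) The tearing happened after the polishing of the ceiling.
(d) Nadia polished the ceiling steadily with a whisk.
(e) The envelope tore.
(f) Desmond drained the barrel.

(a) Entailed — the narrative places the painting before the polishing.
(b) Not entailed — Noor painted the mural, not the ceiling; the ceiling belongs to the polishing event.
(c) Not entailed — the narrative places the tearing before the polishing, not after.
(d) Not entailed — 'with a whisk' adds information not in the original event.
(e) Entailed — 'Noor tore the envelope' is causative; it entails the inchoative 'the envelope tore'.
(f) Not entailed — 'was draining' is progressive on an accomplishment; it does not entail the completed 'drained'.

(a), (e)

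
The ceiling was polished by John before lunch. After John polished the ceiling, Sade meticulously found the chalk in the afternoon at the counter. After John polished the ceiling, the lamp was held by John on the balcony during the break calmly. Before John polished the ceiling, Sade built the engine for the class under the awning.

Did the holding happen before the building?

The narrative orders the building before the holding.

no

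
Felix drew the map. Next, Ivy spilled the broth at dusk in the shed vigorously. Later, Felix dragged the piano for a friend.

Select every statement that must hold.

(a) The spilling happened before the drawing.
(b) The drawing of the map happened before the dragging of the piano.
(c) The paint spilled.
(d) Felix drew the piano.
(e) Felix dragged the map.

(a) Not entailed — the narrative places the drawing before the spilling, not after.
(b) Entailed — the narrative places the drawing before the dragging.
(c) Not entailed — the broth is what spilled, not the paint.
(d) Not entailed — Felix drew the map, not the piano; the piano belongs to the dragging event.
(e) Not entailed — Felix dragged the piano, not the map; the map belongs to the drawing event.

(b)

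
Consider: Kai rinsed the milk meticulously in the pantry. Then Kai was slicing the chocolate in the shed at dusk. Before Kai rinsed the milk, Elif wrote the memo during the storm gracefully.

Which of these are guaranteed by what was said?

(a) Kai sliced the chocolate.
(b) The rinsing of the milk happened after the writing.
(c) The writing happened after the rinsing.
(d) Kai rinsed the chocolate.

(a) Not entailed — 'was slicing' is progressive on an accomplishment; it does not entail the completed 'sliced'.
(b) Entailed — the narrative places the writing before the rinsing.
(c) Not entailed — the narrative places the writing before the rinsing, not after.
(d) Not entailed — Kai rinsed the milk, not the chocolate; the chocolate belongs to the slicing event.

(b)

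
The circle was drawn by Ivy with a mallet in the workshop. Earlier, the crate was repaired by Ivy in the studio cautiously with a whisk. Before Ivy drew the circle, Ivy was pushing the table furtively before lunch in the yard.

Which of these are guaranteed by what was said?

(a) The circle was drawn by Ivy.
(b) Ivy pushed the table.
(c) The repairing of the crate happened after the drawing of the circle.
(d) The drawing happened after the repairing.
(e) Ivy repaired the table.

(a), (b), (d)

(a) Entailed — every conjunct here is already in the original drawing event.
(b) Entailed — 'push' is an activity; 'was pushing' entails that some pushing happened, so 'pushed' holds.
(c) Not entailed — the narrative places the repairing before the drawing, not after.
(d) Entailed — the narrative places the repairing before the drawing.
(e) Not entailed — Ivy repaired the crate, not the table; the table belongs to the pushing event.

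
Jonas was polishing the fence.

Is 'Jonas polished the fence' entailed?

'polish' is atelic; if Jonas was polishing the fence, then Jonas polished the fence (for some time).

yes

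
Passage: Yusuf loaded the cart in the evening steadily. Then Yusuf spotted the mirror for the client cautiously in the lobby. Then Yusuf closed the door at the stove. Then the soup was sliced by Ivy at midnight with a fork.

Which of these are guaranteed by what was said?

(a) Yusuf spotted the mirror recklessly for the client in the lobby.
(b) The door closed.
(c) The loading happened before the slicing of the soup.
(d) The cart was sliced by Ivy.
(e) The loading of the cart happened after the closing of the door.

(b), (c)

(a) Not entailed — 'recklessly' adds a manner not in (and inconsistent with) the original.
(b) Entailed — 'Yusuf closed the door' is causative; it entails the inchoative 'the door closed'.
(c) Entailed — the narrative places the loading before the slicing.
(d) Not entailed — Ivy sliced the soup, not the cart; the cart belongs to the loading event.
(e) Not entailed — the narrative places the loading before the closing, not after.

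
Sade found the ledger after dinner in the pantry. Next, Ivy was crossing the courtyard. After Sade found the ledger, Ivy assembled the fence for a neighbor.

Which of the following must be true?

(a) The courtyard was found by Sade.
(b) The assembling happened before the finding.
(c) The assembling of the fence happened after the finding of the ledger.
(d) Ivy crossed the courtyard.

(c)

(a) Not entailed — Sade found the ledger, not the courtyard; the courtyard belongs to the crossing event.
(b) Not entailed — the narrative places the finding before the assembling, not after.
(c) Entailed — the narrative places the finding before the assembling.
(d) Not entailed — 'was crossing' is progressive on an accomplishment; it does not entail the completed 'crossed'.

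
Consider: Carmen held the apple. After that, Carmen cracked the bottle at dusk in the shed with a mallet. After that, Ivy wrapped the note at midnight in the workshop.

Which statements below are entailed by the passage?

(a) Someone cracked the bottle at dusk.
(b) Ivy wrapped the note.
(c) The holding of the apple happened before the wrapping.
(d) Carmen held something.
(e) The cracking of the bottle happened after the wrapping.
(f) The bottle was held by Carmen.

(a), (b), (c), (d)

(a) Entailed — every conjunct here is already in the original cracking event.
(b) Entailed — the original entails any weakening of itself; this just drops 'at midnight', 'in the workshop'.
(c) Entailed — the narrative places the holding before the wrapping.
(d) Entailed — the original entails any weakening of itself; this just generalizes the patient.
(e) Not entailed — the narrative places the cracking before the wrapping, not after.
(f) Not entailed — Carmen held the apple, not the bottle; the bottle belongs to the cracking event.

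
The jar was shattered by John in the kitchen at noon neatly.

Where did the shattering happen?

'in the kitchen' marks the location of the shattering event.

in the kitchen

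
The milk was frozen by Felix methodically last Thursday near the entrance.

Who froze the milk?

Felix

'Felix' marks the agent of the freezing event.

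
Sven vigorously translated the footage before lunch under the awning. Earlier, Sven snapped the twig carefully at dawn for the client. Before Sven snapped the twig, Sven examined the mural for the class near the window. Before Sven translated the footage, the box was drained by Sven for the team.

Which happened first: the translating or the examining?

the examining

The connectives place the examining before the translating.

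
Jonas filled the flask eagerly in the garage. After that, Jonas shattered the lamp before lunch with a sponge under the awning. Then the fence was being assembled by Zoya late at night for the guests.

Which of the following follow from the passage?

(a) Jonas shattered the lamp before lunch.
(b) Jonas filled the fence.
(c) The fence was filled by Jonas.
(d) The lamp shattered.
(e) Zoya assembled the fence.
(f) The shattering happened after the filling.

(a) Entailed — this follows by dropping conjuncts from the shattering event's description.
(b) Not entailed — Jonas filled the flask, not the fence; the fence belongs to the assembling event.
(c) Not entailed — Jonas filled the flask, not the fence; the fence belongs to the assembling event.
(d) Entailed — 'Jonas shattered the lamp' is causative; it entails the inchoative 'the lamp shattered'.
(e) Not entailed — 'was assembling' is progressive on an accomplishment; it does not entail the completed 'assembled'.
(f) Entailed — the narrative places the filling before the shattering.

(a), (d), (f)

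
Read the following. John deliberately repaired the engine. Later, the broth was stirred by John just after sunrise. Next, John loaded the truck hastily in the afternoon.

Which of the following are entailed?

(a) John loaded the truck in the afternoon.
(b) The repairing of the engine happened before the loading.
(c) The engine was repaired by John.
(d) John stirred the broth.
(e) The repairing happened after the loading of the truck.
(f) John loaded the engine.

(a) Entailed — this follows by dropping conjuncts from the loading event's description.
(b) Entailed — the narrative places the repairing before the loading.
(c) Entailed — every conjunct here is already in the original repairing event.
(d) Entailed — the original entails any weakening of itself; this just drops 'just after sunrise'.
(e) Not entailed — the narrative places the repairing before the loading, not after.
(f) Not entailed — John loaded the truck, not the engine; the engine belongs to the repairing event.

(a), (b), (c), (d)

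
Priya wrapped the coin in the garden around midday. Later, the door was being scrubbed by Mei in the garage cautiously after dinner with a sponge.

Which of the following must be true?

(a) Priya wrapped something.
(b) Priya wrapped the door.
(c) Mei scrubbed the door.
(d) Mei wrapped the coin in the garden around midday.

(a), (c)

(a) Entailed — every conjunct here is already in the original wrapping event.
(b) Not entailed — Priya wrapped the coin, not the door; the door belongs to the scrubbing event.
(c) Entailed — 'scrub' is an activity; 'was scrubbing' entails that some scrubbing happened, so 'scrubbed' holds.
(d) Not entailed — the passage has Priya wrapping the coin, not Mei.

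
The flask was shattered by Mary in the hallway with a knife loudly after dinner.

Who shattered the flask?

'Mary' marks the agent of the shattering event.

Mary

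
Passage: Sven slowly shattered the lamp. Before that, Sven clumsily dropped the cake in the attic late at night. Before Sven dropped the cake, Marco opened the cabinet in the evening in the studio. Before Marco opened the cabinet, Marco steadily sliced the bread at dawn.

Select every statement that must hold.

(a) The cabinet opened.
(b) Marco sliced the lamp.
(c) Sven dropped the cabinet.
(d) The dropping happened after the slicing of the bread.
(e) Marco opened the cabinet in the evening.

(a), (d), (e)

(a) Entailed — 'Marco opened the cabinet' is causative; it entails the inchoative 'the cabinet opened'.
(b) Not entailed — Marco sliced the bread, not the lamp; the lamp belongs to the shattering event.
(c) Not entailed — Sven dropped the cake, not the cabinet; the cabinet belongs to the opening event.
(d) Entailed — the narrative places the slicing before the dropping.
(e) Entailed — dropping 'in the studio' leaves a sub-description the original still satisfies.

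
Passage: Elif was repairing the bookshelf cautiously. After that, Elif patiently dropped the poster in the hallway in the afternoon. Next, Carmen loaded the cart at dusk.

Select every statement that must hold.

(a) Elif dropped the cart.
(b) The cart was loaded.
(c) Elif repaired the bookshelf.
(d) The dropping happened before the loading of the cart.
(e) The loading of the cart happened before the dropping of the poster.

(b), (d)

(a) Not entailed — Elif dropped the poster, not the cart; the cart belongs to the loading event.
(b) Entailed — this follows by dropping conjuncts from the loading event's description.
(c) Not entailed — 'was repairing' is progressive on an accomplishment; it does not entail the completed 'repaired'.
(d) Entailed — the narrative places the dropping before the loading.
(e) Not entailed — the narrative places the dropping before the loading, not after.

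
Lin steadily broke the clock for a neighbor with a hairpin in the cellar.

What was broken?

the clock

'the clock' marks the patient of the breaking event.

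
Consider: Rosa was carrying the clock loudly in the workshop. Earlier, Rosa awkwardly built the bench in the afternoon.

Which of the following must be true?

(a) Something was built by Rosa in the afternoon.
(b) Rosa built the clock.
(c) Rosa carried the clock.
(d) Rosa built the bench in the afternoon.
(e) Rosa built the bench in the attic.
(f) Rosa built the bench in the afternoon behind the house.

(a) Entailed — the original entails any weakening of itself; this just drops 'awkwardly' and generalizes the patient.
(b) Not entailed — Rosa built the bench, not the clock; the clock belongs to the carrying event.
(c) Entailed — 'carry' is an activity; 'was carrying' entails that some carrying happened, so 'carried' holds.
(d) Entailed — dropping 'awkwardly' leaves a sub-description the original still satisfies.
(e) Not entailed — 'in the attic' adds information not in the original event.
(f) Not entailed — 'behind the house' adds information not in the original event.

(a), (c), (d)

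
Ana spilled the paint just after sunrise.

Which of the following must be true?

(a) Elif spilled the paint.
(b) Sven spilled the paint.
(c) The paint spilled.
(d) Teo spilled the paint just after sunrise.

(a) Not entailed — the passage has Ana spilling the paint, not Elif.
(b) Not entailed — the passage has Ana spilling the paint, not Sven.
(c) Entailed — 'Ana spilled the paint' is causative; it entails the inchoative 'the paint spilled'.
(d) Not entailed — the passage has Ana spilling the paint, not Teo.

(c)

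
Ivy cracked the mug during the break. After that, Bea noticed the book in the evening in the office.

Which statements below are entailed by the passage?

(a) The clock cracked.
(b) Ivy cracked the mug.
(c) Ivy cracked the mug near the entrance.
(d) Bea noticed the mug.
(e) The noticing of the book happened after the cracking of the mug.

(b), (e)

(a) Not entailed — the mug is what cracked, not the clock.
(b) Entailed — the original entails any weakening of itself; this just drops 'during the break'.
(c) Not entailed — 'near the entrance' adds information not in the original event.
(d) Not entailed — Bea noticed the book, not the mug; the mug belongs to the cracking event.
(e) Entailed — the narrative places the cracking before the noticing.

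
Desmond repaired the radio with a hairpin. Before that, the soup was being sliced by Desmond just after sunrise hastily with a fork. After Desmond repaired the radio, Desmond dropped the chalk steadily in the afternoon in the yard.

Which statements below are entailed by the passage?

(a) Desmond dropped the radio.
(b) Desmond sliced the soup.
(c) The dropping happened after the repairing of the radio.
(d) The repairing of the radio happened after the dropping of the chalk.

(c)

(a) Not entailed — Desmond dropped the chalk, not the radio; the radio belongs to the repairing event.
(b) Not entailed — 'was slicing' is progressive on an accomplishment; it does not entail the completed 'sliced'.
(c) Entailed — the narrative places the repairing before the dropping.
(d) Not entailed — the narrative places the repairing before the dropping, not after.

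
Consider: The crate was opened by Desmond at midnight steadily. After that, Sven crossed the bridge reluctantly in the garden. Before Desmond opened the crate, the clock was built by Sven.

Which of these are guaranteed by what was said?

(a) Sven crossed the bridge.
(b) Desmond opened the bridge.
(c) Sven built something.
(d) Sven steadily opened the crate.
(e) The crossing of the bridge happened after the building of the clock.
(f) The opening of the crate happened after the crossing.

(a) Entailed — dropping 'in the garden', 'reluctantly' leaves a sub-description the original still satisfies.
(b) Not entailed — Desmond opened the crate, not the bridge; the bridge belongs to the crossing event.
(c) Entailed — every conjunct here is already in the original building event.
(d) Not entailed — the passage has Desmond opening the crate, not Sven.
(e) Entailed — the narrative places the building before the crossing.
(f) Not entailed — the narrative places the opening before the crossing, not after.

(a), (c), (e)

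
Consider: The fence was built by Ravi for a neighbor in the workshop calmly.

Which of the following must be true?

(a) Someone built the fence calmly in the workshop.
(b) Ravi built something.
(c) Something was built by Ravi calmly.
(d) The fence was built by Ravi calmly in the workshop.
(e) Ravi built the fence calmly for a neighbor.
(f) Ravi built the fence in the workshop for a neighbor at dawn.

(a), (b), (c), (d), (e)

(a) Entailed — the original entails any weakening of itself; this just drops 'for a neighbor' and generalizes the agent.
(b) Entailed — dropping 'calmly', 'in the workshop', 'for a neighbor' and generalizing the patient leaves a sub-description the original still satisfies.
(c) Entailed — the original entails any weakening of itself; this just drops 'in the workshop', 'for a neighbor' and generalizes the patient.
(d) Entailed — every conjunct here is already in the original building event.
(e) Entailed — dropping 'in the workshop' leaves a sub-description the original still satisfies.
(f) Not entailed — 'at dawn' adds information not in the original event.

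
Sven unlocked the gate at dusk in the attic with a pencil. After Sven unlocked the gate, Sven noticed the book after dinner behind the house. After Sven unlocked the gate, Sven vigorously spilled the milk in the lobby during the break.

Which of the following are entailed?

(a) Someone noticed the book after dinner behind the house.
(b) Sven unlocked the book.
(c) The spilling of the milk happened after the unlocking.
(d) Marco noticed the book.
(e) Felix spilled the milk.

(a), (c)

(a) Entailed — generalizing the agent leaves a sub-description the original still satisfies.
(b) Not entailed — Sven unlocked the gate, not the book; the book belongs to the noticing event.
(c) Entailed — the narrative places the unlocking before the spilling.
(d) Not entailed — the passage has Sven noticing the book, not Marco.
(e) Not entailed — the passage has Sven spilling the milk, not Felix.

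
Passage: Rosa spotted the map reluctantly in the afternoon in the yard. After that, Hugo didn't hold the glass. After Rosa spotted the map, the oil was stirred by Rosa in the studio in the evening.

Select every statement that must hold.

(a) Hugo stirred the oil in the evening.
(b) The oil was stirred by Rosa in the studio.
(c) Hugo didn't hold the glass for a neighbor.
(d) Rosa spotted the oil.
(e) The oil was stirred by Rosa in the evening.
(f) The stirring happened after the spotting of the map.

(b), (c), (e), (f)

(a) Not entailed — the passage has Rosa stirring the oil, not Hugo.
(b) Entailed — every conjunct here is already in the original stirring event.
(c) Entailed — under negation, adding a further restriction is entailed: if no such holding event occurred, none occurred for a neighbor either.
(d) Not entailed — Rosa spotted the map, not the oil; the oil belongs to the stirring event.
(e) Entailed — the original entails any weakening of itself; this just drops 'in the studio'.
(f) Entailed — the narrative places the spotting before the stirring.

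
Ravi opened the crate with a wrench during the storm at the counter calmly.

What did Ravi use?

a wrench

'with a wrench' marks the instrument of the opening event.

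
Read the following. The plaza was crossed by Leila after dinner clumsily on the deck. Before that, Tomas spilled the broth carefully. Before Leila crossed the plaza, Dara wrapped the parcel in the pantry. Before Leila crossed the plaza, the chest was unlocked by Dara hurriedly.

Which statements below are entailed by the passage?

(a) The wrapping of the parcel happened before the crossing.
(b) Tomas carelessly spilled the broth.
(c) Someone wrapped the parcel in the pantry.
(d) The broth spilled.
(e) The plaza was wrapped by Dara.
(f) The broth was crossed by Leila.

(a), (c), (d)

(a) Entailed — the narrative places the wrapping before the crossing.
(b) Not entailed — 'carelessly' adds a manner not in (and inconsistent with) the original.
(c) Entailed — generalizing the agent leaves a sub-description the original still satisfies.
(d) Entailed — 'Tomas spilled the broth' is causative; it entails the inchoative 'the broth spilled'.
(e) Not entailed — Dara wrapped the parcel, not the plaza; the plaza belongs to the crossing event.
(f) Not entailed — Leila crossed the plaza, not the broth; the broth belongs to the spilling event.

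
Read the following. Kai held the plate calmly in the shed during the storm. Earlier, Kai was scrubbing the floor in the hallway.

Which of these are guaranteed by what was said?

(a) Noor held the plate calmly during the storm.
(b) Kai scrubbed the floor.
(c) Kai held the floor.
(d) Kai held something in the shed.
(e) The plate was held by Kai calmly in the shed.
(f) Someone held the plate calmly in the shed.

(a) Not entailed — the passage has Kai holding the plate, not Noor.
(b) Entailed — 'scrub' is an activity; 'was scrubbing' entails that some scrubbing happened, so 'scrubbed' holds.
(c) Not entailed — Kai held the plate, not the floor; the floor belongs to the scrubbing event.
(d) Entailed — the original entails any weakening of itself; this just drops 'calmly', 'during the storm' and generalizes the patient.
(e) Entailed — this follows by dropping conjuncts from the holding event's description.
(f) Entailed — dropping 'during the storm' and generalizing the agent leaves a sub-description the original still satisfies.

(b), (d), (e), (f)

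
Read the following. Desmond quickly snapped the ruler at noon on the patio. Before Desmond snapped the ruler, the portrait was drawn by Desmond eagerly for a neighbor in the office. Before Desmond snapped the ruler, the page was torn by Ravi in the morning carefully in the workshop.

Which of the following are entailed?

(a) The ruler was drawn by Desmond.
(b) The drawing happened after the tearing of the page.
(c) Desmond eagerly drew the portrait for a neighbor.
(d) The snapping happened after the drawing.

(a) Not entailed — Desmond drew the portrait, not the ruler; the ruler belongs to the snapping event.
(b) Not entailed — the narrative doesn't order the tearing relative to the drawing.
(c) Entailed — dropping 'in the office' leaves a sub-description the original still satisfies.
(d) Entailed — the narrative places the drawing before the snapping.

(c), (d)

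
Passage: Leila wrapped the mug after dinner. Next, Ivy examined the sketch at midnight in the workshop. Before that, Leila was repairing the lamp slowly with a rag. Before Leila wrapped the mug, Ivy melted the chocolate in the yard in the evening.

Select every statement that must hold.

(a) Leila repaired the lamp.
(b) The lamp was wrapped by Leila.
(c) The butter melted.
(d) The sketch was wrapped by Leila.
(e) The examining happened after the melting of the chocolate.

(e)

(a) Not entailed — 'was repairing' is progressive on an accomplishment; it does not entail the completed 'repaired'.
(b) Not entailed — Leila wrapped the mug, not the lamp; the lamp belongs to the repairing event.
(c) Not entailed — the chocolate is what melted, not the butter.
(d) Not entailed — Leila wrapped the mug, not the sketch; the sketch belongs to the examining event.
(e) Entailed — the narrative places the melting before the examining.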